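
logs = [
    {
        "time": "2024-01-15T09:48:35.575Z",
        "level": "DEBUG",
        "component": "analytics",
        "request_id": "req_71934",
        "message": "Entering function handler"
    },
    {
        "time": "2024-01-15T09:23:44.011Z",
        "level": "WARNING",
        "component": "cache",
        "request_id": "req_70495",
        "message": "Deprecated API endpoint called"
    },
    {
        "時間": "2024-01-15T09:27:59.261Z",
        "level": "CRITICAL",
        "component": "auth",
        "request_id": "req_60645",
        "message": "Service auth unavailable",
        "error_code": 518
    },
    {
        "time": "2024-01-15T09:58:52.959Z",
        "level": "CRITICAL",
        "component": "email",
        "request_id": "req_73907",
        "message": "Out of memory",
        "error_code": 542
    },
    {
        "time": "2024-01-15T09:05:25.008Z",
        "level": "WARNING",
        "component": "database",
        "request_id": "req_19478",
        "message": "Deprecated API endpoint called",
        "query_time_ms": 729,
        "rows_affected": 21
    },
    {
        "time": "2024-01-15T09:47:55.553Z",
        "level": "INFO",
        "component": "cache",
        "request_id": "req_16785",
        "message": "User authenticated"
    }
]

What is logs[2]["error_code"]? 518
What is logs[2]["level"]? "CRITICAL"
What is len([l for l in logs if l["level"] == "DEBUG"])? 1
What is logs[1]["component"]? "cache"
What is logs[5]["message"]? "User authenticated"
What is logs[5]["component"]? "cache"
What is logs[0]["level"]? "DEBUG"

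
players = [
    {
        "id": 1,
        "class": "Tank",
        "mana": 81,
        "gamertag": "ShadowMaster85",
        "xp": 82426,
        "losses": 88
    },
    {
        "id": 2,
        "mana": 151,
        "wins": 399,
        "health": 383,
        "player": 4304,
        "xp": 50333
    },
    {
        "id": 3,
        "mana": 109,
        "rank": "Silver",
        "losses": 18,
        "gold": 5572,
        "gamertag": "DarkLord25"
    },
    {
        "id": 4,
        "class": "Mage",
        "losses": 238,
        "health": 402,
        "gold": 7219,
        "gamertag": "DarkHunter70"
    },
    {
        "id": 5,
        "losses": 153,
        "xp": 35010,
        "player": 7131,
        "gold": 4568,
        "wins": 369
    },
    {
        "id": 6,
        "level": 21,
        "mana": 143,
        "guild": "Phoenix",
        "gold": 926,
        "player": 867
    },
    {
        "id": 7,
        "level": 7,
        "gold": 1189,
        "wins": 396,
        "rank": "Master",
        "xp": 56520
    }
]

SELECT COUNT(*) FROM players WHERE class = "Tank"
1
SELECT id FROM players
[1, 2, 3, 4, 5, 6, 7]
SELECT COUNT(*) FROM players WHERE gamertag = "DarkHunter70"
1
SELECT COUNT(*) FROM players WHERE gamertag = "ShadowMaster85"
1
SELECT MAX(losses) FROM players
238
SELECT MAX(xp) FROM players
82426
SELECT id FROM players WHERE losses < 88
[3]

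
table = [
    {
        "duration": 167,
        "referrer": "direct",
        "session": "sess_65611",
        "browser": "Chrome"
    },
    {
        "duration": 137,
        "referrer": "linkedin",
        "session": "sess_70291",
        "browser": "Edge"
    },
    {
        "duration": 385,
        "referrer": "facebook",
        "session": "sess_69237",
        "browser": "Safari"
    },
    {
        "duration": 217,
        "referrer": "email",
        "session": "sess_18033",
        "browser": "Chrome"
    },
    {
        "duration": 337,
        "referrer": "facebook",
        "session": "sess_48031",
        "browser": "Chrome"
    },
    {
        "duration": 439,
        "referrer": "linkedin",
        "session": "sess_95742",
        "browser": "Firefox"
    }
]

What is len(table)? 6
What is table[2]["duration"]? 385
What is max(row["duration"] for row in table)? 439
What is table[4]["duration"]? 337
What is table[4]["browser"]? "Chrome"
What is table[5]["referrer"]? "linkedin"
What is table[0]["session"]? "sess_65611"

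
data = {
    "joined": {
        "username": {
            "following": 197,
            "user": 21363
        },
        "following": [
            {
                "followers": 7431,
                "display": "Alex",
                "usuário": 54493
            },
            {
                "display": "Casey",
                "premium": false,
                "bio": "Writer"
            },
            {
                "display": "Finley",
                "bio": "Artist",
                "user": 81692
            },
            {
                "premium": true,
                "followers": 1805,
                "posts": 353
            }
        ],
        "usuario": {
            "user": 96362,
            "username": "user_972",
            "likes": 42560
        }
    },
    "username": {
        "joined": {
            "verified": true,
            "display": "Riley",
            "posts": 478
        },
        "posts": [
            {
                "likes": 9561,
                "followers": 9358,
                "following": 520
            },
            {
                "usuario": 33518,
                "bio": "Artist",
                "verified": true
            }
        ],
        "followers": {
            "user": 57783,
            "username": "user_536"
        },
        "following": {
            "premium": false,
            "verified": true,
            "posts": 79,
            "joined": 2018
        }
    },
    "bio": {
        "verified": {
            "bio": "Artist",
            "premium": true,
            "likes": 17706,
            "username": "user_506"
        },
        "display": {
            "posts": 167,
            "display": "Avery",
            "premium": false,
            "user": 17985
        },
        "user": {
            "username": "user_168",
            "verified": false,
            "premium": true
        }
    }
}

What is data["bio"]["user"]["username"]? "user_168"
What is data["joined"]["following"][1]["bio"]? "Writer"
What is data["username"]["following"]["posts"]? 79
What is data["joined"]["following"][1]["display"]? "Casey"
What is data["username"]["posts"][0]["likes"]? 9561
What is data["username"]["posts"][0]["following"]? 520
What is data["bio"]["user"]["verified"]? False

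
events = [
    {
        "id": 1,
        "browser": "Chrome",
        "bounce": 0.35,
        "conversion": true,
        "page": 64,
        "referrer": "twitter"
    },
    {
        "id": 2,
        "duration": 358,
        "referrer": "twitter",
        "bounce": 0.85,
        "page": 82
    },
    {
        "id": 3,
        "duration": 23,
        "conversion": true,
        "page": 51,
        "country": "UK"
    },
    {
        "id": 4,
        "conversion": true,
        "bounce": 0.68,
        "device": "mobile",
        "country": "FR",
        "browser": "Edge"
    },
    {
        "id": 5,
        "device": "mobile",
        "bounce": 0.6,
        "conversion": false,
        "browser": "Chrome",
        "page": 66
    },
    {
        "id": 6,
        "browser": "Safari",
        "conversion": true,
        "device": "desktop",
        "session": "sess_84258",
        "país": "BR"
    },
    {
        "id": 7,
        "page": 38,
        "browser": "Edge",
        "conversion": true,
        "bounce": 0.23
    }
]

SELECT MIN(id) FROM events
1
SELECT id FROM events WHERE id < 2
[1]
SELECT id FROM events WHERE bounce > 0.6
[2, 4]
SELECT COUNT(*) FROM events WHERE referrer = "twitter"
2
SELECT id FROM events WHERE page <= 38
[7]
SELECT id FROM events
[1, 2, 3, 4, 5, 6, 7]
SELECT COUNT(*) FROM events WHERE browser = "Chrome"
2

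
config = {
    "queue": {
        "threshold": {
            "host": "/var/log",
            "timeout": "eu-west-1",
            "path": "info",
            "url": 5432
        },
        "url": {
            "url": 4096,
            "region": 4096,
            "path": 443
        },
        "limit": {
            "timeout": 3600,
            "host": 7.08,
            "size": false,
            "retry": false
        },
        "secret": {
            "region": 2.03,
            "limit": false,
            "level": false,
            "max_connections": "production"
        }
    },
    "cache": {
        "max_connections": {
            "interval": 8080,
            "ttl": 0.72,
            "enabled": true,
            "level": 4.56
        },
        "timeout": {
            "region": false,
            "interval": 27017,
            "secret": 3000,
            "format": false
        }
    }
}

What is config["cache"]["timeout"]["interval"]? 27017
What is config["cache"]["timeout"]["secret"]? 3000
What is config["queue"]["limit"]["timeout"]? 3600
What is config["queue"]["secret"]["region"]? 2.03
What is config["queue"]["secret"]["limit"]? False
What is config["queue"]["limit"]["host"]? 7.08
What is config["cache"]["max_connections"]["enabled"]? True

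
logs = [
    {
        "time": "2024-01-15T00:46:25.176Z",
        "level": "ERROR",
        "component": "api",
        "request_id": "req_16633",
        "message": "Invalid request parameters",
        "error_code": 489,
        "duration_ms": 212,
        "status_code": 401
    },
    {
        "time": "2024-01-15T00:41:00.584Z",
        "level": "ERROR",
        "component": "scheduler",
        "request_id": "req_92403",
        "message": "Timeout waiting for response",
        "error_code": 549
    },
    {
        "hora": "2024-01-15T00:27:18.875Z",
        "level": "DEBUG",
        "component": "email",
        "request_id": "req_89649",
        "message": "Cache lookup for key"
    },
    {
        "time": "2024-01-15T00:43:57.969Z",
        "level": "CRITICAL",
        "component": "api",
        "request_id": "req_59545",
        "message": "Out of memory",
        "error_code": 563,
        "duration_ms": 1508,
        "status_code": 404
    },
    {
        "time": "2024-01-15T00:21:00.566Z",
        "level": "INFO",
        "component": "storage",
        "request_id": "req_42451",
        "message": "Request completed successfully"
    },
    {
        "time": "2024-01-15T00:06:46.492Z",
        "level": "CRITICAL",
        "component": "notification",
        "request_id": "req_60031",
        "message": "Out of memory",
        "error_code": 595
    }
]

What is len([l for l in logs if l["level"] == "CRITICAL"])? 2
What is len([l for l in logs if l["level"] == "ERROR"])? 2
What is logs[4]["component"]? "storage"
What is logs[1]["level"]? "ERROR"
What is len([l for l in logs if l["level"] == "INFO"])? 1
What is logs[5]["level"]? "CRITICAL"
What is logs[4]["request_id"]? "req_42451"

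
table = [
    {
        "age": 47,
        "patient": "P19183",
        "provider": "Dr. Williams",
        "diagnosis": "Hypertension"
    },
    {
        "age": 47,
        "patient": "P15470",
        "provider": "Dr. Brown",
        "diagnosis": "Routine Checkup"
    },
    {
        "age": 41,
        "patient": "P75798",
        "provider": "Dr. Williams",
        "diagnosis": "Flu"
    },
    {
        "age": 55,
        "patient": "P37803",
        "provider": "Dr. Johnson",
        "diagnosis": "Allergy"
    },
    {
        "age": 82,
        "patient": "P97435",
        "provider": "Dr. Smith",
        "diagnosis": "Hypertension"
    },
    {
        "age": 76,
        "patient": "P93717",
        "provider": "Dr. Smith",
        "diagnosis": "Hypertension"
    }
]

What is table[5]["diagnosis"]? "Hypertension"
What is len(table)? 6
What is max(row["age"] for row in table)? 82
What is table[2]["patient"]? "P75798"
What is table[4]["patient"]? "P97435"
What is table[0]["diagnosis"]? "Hypertension"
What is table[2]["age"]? 41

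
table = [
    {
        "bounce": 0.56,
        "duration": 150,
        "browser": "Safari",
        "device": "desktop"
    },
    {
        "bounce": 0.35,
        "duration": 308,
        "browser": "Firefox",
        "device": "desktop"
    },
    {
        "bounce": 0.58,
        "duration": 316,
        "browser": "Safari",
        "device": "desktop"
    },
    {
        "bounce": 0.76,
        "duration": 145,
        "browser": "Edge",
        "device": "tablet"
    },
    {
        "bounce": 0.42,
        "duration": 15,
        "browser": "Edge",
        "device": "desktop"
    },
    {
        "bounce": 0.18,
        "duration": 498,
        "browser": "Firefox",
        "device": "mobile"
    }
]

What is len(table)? 6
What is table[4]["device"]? "desktop"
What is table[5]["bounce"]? 0.18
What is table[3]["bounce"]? 0.76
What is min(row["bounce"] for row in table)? 0.18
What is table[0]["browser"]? "Safari"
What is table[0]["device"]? "desktop"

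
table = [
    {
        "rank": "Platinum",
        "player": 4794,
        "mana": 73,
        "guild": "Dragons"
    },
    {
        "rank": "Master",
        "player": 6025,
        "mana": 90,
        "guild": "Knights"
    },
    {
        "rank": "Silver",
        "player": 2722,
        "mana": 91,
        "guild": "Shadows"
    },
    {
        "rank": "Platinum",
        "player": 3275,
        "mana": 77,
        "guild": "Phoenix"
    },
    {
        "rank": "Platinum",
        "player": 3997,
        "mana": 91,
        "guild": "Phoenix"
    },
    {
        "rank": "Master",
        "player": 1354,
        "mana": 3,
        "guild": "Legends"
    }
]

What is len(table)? 6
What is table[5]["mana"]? 3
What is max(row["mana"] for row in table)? 91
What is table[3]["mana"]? 77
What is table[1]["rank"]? "Master"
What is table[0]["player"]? 4794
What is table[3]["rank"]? "Platinum"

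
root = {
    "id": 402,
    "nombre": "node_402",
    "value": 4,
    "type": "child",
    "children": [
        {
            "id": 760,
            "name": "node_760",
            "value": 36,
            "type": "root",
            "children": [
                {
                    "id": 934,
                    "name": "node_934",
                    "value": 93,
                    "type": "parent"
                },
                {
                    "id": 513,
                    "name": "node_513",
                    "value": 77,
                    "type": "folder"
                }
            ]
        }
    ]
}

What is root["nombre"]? "node_402"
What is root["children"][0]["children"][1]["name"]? "node_513"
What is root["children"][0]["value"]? 36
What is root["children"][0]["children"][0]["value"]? 93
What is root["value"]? 4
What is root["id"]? 402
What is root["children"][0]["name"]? "node_760"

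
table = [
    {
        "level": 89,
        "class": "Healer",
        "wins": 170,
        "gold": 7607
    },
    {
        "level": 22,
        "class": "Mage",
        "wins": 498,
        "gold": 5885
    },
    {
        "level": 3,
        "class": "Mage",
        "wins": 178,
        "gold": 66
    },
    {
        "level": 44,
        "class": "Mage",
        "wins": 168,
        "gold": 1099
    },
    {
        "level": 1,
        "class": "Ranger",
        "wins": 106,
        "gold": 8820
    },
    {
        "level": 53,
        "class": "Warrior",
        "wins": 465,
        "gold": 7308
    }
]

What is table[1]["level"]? 22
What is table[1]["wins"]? 498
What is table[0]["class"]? "Healer"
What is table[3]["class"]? "Mage"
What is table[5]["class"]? "Warrior"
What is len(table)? 6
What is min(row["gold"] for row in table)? 66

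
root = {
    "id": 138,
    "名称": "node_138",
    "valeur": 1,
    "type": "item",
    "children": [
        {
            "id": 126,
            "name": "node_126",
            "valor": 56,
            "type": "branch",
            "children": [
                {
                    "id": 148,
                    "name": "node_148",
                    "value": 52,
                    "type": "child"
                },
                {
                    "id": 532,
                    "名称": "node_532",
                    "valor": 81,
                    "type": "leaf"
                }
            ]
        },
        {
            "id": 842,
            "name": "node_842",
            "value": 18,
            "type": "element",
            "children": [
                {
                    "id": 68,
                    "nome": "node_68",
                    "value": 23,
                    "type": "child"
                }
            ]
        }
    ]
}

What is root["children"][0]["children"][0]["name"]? "node_148"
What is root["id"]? 138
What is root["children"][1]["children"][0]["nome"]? "node_68"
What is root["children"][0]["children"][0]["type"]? "child"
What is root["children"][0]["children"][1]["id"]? 532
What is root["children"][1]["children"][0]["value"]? 23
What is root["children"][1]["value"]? 18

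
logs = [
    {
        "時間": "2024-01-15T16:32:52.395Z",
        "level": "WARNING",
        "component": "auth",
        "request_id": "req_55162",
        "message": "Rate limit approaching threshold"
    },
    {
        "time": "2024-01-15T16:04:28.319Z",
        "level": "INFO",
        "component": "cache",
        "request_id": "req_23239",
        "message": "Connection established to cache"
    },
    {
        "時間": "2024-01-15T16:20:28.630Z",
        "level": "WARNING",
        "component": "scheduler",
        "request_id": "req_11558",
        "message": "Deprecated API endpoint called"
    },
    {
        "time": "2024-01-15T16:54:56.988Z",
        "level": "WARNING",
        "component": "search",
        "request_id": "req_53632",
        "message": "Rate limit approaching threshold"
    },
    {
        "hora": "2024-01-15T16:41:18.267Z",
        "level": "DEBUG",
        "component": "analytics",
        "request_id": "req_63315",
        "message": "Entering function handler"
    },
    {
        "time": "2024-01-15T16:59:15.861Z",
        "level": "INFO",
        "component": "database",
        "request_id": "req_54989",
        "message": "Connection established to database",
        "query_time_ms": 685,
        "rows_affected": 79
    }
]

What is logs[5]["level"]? "INFO"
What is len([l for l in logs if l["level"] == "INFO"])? 2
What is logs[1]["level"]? "INFO"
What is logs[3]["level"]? "WARNING"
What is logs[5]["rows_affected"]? 79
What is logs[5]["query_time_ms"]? 685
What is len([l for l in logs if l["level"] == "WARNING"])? 3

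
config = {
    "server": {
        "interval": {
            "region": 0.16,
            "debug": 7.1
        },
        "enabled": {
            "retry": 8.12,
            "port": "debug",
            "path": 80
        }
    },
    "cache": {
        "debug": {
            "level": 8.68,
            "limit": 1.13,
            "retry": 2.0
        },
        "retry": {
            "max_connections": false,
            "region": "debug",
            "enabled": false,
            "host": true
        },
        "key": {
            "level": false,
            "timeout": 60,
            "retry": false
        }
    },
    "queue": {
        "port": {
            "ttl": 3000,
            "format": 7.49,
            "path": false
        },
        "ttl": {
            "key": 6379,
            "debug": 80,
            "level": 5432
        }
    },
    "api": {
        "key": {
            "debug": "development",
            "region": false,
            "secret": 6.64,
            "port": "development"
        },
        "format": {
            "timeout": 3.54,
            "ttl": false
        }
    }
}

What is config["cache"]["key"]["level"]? False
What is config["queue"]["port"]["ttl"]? 3000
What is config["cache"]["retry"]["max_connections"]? False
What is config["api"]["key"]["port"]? "development"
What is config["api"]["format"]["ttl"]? False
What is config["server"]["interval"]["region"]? 0.16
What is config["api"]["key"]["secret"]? 6.64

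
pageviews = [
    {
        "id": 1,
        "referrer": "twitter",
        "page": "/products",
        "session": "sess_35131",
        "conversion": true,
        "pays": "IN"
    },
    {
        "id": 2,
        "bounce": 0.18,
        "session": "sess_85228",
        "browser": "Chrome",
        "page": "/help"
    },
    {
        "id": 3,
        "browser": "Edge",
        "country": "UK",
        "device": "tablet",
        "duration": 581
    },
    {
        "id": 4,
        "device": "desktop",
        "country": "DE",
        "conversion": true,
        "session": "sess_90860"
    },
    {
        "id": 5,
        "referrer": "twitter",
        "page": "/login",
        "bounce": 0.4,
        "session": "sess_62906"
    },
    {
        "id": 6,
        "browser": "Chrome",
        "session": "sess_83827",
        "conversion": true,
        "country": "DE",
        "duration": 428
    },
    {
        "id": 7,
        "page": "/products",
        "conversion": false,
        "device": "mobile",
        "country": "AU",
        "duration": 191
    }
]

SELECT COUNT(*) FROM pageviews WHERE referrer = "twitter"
2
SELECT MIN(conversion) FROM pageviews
False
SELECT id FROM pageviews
[1, 2, 3, 4, 5, 6, 7]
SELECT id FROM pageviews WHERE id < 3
[1, 2]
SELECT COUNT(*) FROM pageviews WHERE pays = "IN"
1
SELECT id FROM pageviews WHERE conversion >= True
[1, 4, 6]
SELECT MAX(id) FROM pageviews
7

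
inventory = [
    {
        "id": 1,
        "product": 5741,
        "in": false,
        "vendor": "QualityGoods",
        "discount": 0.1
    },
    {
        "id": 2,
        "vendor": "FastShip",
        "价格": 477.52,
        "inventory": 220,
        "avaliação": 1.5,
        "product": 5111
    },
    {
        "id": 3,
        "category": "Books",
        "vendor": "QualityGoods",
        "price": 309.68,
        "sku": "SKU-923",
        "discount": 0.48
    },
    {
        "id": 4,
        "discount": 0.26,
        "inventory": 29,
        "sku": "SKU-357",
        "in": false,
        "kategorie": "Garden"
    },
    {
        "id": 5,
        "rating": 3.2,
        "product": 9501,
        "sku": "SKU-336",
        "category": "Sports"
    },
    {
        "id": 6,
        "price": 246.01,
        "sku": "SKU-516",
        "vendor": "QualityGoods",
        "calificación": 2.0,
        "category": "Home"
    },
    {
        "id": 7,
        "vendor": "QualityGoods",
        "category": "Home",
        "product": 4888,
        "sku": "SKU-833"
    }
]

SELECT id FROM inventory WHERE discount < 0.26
[1]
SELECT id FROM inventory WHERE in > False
[]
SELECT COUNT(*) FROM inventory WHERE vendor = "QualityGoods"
4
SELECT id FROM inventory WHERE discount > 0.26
[3]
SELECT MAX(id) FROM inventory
7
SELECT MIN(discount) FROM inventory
0.1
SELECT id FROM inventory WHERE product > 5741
[5]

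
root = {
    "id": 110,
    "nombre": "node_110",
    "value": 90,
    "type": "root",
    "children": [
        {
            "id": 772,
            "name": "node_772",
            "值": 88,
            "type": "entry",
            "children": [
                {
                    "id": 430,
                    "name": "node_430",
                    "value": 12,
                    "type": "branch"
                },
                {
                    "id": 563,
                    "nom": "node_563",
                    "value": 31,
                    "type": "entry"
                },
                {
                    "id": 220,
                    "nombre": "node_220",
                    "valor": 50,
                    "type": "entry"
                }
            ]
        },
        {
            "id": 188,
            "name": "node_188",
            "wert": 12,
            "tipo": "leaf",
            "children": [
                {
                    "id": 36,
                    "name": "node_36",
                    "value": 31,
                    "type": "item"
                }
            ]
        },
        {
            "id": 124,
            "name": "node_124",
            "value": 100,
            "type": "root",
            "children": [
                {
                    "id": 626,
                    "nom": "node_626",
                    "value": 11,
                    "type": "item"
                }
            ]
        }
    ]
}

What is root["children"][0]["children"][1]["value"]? 31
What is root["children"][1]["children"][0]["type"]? "item"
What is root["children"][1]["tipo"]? "leaf"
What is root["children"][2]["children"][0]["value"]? 11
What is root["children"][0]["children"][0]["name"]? "node_430"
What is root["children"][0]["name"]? "node_772"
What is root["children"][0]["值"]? 88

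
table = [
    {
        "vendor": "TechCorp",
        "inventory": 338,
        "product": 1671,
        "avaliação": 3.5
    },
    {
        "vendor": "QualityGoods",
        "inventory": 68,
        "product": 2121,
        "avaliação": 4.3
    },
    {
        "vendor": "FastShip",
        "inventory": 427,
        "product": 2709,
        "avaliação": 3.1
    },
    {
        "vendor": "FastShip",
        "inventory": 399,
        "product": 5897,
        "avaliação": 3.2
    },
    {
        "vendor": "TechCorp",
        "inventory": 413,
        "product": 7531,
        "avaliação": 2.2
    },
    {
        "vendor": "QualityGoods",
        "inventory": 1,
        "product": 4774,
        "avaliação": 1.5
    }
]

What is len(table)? 6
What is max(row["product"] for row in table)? 7531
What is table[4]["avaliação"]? 2.2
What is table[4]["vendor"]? "TechCorp"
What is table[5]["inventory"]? 1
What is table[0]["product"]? 1671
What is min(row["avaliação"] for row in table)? 1.5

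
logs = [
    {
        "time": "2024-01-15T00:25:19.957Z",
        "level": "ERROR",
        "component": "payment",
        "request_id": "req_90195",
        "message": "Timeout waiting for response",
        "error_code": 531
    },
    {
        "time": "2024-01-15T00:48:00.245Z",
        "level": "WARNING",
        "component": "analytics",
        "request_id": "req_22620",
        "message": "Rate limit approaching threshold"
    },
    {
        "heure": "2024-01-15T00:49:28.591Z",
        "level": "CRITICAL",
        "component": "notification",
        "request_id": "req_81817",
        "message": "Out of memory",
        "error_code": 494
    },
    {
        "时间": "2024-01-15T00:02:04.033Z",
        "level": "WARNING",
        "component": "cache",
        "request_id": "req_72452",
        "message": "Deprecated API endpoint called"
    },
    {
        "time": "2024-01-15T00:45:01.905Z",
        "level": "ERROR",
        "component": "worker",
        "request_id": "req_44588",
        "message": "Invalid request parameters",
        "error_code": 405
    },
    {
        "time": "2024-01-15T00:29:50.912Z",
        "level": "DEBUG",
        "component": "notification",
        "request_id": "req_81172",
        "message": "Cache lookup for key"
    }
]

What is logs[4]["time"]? "2024-01-15T00:45:01.905Z"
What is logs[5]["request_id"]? "req_81172"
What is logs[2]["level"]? "CRITICAL"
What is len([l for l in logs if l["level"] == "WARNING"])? 2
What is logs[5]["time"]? "2024-01-15T00:29:50.912Z"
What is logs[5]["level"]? "DEBUG"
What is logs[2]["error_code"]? 494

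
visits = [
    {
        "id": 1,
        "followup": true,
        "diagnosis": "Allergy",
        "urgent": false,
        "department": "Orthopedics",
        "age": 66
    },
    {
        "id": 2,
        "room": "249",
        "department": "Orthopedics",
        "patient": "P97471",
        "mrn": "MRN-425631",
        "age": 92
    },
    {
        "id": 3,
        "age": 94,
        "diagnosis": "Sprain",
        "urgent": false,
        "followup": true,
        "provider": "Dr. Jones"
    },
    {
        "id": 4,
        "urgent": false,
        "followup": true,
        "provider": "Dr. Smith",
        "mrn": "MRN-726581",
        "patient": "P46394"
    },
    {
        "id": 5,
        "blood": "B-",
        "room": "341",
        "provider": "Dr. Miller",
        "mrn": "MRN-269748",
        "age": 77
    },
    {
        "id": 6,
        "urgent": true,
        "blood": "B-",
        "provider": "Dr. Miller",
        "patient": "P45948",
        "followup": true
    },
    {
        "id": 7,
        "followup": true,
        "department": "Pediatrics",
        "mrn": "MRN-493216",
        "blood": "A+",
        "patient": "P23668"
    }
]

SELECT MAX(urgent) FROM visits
True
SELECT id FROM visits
[1, 2, 3, 4, 5, 6, 7]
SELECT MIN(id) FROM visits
1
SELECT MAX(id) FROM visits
7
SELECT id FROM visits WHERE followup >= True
[1, 3, 4, 6, 7]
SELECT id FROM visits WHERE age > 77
[2, 3]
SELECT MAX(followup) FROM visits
True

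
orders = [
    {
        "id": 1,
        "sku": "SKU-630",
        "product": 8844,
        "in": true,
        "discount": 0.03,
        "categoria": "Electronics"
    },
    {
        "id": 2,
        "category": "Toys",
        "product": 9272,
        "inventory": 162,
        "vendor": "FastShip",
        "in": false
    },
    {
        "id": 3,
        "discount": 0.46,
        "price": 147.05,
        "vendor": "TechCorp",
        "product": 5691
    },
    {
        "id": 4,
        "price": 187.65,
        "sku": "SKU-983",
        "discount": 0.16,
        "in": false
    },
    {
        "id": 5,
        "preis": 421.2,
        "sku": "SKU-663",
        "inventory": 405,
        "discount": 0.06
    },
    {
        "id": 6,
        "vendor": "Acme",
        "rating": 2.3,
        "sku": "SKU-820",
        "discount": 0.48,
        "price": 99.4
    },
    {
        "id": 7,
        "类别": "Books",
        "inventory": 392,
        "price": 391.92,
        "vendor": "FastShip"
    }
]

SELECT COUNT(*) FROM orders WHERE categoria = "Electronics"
1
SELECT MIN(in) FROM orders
False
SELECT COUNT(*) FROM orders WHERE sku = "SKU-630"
1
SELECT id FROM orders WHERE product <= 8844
[1, 3]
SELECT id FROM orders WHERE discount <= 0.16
[1, 4, 5]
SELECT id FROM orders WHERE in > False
[1]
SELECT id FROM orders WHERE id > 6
[7]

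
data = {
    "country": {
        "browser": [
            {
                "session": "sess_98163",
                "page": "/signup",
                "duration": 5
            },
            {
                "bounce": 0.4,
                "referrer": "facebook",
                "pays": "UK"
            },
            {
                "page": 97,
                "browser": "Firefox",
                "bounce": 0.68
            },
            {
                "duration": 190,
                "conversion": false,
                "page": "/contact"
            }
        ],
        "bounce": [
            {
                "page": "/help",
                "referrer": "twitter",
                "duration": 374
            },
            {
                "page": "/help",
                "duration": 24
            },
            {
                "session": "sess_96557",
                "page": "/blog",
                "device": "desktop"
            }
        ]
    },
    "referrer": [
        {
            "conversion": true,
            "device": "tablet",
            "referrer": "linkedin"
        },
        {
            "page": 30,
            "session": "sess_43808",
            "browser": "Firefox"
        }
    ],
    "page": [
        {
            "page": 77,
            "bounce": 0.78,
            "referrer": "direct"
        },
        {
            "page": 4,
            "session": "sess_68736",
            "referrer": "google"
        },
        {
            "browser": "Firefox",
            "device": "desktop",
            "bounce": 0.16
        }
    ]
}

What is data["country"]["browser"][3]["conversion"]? False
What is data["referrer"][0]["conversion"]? True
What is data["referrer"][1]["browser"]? "Firefox"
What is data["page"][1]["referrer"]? "google"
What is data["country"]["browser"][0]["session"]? "sess_98163"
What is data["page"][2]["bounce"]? 0.16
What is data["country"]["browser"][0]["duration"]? 5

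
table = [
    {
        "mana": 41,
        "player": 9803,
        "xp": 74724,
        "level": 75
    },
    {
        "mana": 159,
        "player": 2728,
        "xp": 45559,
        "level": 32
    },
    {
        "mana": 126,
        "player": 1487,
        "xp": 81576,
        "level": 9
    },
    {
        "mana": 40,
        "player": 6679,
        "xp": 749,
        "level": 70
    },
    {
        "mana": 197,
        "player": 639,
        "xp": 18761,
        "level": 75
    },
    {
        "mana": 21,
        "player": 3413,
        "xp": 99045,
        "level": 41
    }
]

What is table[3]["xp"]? 749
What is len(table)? 6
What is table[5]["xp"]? 99045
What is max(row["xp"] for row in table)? 99045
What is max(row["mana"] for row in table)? 197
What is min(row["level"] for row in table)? 9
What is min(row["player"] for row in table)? 639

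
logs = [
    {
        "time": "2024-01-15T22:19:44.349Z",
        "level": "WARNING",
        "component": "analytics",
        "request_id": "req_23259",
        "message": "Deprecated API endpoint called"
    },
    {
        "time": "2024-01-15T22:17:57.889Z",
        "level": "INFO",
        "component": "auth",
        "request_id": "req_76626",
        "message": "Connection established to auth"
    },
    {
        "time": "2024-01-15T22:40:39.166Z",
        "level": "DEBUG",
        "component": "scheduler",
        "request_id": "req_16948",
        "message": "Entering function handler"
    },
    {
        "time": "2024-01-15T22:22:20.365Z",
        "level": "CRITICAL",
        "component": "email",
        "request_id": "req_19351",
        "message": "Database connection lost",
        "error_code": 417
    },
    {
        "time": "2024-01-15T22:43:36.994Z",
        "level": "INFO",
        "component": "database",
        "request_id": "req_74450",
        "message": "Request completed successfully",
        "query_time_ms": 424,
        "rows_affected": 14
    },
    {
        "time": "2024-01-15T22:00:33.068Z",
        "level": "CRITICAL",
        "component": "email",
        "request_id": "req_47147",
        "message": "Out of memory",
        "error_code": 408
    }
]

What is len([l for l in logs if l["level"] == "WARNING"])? 1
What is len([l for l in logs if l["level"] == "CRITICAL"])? 2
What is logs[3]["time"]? "2024-01-15T22:22:20.365Z"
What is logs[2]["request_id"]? "req_16948"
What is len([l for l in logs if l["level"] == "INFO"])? 2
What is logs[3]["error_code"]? 417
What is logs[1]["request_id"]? "req_76626"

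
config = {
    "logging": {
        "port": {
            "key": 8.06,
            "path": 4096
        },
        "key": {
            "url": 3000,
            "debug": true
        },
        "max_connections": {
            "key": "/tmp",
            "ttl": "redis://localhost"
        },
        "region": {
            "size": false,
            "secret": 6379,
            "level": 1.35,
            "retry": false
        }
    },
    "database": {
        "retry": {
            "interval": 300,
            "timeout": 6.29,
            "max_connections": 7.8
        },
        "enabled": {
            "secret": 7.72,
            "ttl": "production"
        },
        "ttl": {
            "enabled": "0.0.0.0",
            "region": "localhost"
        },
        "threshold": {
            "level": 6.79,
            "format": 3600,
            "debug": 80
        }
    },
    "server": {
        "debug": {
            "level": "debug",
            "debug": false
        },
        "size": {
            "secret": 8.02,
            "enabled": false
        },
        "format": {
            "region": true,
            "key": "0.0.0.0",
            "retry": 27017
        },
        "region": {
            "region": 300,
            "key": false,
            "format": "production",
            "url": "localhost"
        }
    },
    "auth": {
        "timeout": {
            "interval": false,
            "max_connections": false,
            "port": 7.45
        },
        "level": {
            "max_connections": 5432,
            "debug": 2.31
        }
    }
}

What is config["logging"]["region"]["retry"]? False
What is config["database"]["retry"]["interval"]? 300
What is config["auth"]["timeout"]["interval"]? False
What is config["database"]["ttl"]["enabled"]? "0.0.0.0"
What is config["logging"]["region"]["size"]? False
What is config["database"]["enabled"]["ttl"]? "production"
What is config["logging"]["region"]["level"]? 1.35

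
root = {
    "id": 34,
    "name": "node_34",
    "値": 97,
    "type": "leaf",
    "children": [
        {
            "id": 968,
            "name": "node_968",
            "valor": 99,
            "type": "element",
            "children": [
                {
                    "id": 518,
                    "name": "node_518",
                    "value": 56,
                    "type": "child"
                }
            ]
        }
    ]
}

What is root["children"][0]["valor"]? 99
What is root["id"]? 34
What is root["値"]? 97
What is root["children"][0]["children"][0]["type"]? "child"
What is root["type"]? "leaf"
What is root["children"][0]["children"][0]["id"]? 518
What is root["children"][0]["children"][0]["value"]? 56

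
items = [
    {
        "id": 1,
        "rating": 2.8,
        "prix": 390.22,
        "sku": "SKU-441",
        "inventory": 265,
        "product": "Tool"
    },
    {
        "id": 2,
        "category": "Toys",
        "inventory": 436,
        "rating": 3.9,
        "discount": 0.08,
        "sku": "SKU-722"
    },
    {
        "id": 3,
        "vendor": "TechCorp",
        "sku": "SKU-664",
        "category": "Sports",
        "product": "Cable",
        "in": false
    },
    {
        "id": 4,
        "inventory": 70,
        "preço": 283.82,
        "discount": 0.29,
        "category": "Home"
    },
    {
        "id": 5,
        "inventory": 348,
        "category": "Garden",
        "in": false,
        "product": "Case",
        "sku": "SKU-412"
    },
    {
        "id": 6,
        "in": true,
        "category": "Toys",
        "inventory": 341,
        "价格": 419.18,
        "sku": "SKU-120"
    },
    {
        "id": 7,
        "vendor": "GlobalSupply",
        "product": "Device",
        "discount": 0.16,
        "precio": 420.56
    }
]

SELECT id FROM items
[1, 2, 3, 4, 5, 6, 7]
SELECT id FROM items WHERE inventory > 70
[1, 2, 5, 6]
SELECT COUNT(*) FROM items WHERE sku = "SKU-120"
1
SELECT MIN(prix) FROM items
390.22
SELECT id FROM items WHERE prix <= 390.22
[1]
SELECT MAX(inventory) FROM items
436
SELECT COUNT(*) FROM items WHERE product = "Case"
1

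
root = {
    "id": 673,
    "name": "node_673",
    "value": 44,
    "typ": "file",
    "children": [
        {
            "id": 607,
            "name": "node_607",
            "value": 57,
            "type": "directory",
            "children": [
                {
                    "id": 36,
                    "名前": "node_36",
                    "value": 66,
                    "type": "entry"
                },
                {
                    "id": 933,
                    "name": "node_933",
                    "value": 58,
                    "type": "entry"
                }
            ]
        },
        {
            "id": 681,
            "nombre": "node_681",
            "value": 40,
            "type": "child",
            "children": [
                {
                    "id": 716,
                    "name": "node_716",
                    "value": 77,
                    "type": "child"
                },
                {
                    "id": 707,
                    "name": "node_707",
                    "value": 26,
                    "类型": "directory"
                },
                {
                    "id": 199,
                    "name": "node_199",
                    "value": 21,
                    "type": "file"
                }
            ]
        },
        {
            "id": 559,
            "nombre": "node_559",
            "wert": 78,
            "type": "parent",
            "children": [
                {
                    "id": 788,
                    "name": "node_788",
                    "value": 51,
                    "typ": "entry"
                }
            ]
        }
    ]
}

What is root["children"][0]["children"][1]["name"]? "node_933"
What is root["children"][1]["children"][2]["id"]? 199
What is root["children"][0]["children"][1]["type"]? "entry"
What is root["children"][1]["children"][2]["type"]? "file"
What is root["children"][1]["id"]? 681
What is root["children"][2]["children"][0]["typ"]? "entry"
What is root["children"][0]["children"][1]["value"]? 58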